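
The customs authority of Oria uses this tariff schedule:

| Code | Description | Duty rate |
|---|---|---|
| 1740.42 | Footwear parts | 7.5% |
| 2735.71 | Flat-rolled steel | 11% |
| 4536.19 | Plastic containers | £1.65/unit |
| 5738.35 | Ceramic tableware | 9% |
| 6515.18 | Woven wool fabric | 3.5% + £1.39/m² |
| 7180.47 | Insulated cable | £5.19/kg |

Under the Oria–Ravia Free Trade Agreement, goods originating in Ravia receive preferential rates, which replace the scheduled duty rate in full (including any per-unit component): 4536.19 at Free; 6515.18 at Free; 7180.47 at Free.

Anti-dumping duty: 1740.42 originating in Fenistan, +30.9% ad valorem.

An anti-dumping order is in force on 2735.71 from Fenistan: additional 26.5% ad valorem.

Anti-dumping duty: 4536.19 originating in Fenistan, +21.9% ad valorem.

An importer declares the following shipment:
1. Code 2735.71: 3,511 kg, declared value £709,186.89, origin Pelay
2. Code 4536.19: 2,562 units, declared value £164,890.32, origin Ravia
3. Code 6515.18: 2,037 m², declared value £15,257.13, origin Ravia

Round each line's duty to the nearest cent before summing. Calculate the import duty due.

Line 1 (2735.71, Pelay, 3,511 kg, £709,186.89):
Base rate for 2735.71 is 11%.
The additional-duty order on 2735.71 targets Fenistan, not Pelay; it does not apply.
Duty = £709,186.89 × 11% = £78,010.56.
Line 2 (4536.19, Ravia, 2,562 units, £164,890.32):
Base rate for 4536.19 is £1.65/unit.
Origin Ravia qualifies under the Oria–Ravia agreement and 4536.19 is covered: preferential rate Free applies instead.
The additional-duty order on 4536.19 targets Fenistan, not Ravia; it does not apply.
Duty = £164,890.32 × 0% = £0.00.
Line 3 (6515.18, Ravia, 2,037 m², £15,257.13):
Base rate for 6515.18 is 3.5% + £1.39/m².
Origin Ravia qualifies under the Oria–Ravia agreement and 6515.18 is covered: preferential rate Free applies instead.
Duty = £15,257.13 × 0% = £0.00.
Total = £78,010.56 + £0.00 + £0.00 = £78,010.56.

£78,010.56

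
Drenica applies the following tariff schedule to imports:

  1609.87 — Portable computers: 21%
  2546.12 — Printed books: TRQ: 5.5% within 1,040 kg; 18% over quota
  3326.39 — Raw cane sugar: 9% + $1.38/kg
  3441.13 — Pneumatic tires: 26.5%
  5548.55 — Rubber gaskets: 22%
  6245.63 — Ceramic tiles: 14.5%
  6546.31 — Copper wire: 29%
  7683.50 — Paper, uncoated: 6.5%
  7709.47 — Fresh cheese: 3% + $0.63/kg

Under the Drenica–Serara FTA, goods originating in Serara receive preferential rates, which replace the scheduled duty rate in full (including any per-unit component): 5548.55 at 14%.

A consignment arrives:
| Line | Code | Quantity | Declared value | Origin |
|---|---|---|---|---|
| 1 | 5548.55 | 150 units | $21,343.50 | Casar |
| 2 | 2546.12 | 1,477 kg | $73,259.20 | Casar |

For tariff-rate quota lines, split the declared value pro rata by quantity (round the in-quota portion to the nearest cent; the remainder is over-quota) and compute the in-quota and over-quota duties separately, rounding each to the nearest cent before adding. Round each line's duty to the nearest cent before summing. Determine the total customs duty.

$11,434.23

Line 1 (5548.55, Casar, 150 units, $21,343.50):
Base rate for 5548.55 is 22%.
5548.55 has an FTA preferential rate, but origin Casar is not Serara; base rate stands.
Duty = $21,343.50 × 22% = $4,695.57.
Line 2 (2546.12, Casar, 1,477 kg, $73,259.20):
Code 2546.12 is under a tariff-rate quota (threshold 1,040 kg). In-quota: 1,040 kg at 5.5%; over-quota: 437 kg at 18%.
Pro-rata value split: in-quota = $73,259.20 × 1,040/1,477 = $51,584.00; over-quota = $73,259.20 − $51,584.00 = $21,675.20.
In-quota duty = $51,584.00 × 5.5% = $2,837.12. Over-quota duty = $21,675.20 × 18% = $3,901.54.
Line duty = $2,837.12 + $3,901.54 = $6,738.66.
Total = $4,695.57 + $6,738.66 = $11,434.23.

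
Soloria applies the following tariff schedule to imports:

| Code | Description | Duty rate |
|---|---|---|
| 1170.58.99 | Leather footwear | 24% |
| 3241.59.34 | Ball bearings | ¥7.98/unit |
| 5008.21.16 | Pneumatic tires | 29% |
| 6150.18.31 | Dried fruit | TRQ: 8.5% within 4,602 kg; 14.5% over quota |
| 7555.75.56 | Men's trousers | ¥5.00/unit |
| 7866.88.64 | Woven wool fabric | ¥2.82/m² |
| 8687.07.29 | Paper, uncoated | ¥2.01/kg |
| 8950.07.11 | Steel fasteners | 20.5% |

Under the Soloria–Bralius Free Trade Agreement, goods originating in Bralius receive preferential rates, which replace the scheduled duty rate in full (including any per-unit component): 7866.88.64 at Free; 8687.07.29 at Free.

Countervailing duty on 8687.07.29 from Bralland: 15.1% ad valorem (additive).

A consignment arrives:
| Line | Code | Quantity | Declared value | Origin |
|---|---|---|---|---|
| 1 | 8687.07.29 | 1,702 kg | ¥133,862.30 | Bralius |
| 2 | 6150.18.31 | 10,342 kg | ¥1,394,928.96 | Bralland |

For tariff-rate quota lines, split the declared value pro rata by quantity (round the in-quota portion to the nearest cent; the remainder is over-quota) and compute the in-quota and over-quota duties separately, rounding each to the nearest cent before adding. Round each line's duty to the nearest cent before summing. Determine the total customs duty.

¥165,021.63

Line 1 (8687.07.29, Bralius, 1,702 kg, ¥133,862.30):
Base rate for 8687.07.29 is ¥2.01/kg.
Origin Bralius qualifies under the Soloria–Bralius agreement and 8687.07.29 is covered: preferential rate Free applies instead.
The additional-duty order on 8687.07.29 targets Bralland, not Bralius; it does not apply.
Duty = ¥133,862.30 × 0% = ¥0.00.
Line 2 (6150.18.31, Bralland, 10,342 kg, ¥1,394,928.96):
Code 6150.18.31 is under a tariff-rate quota (threshold 4,602 kg). In-quota: 4,602 kg at 8.5%; over-quota: 5,740 kg at 14.5%.
Pro-rata value split: in-quota = ¥1,394,928.96 × 4,602/10,342 = ¥620,717.76; over-quota = ¥1,394,928.96 − ¥620,717.76 = ¥774,211.20.
In-quota duty = ¥620,717.76 × 8.5% = ¥52,761.01. Over-quota duty = ¥774,211.20 × 14.5% = ¥112,260.62.
Line duty = ¥52,761.01 + ¥112,260.62 = ¥165,021.63.
Total = ¥0.00 + ¥165,021.63 = ¥165,021.63.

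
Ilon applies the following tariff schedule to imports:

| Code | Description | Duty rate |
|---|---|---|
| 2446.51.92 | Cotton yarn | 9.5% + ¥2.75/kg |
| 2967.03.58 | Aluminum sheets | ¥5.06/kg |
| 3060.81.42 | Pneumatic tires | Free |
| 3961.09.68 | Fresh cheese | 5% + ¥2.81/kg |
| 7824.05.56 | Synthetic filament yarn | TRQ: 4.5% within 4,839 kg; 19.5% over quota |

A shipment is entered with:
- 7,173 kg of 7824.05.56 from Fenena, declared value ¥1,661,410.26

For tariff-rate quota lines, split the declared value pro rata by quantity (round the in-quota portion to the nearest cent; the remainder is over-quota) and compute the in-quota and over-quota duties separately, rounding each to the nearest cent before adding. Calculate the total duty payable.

Line 1 (7824.05.56, Fenena, 7,173 kg, ¥1,661,410.26):
Code 7824.05.56 is under a tariff-rate quota (threshold 4,839 kg). In-quota: 4,839 kg at 4.5%; over-quota: 2,334 kg at 19.5%.
Pro-rata value split: in-quota = ¥1,661,410.26 × 4,839/7,173 = ¥1,120,809.18; over-quota = ¥1,661,410.26 − ¥1,120,809.18 = ¥540,601.08.
In-quota duty = ¥1,120,809.18 × 4.5% = ¥50,436.41. Over-quota duty = ¥540,601.08 × 19.5% = ¥105,417.21.
Line duty = ¥50,436.41 + ¥105,417.21 = ¥155,853.62.

¥155,853.62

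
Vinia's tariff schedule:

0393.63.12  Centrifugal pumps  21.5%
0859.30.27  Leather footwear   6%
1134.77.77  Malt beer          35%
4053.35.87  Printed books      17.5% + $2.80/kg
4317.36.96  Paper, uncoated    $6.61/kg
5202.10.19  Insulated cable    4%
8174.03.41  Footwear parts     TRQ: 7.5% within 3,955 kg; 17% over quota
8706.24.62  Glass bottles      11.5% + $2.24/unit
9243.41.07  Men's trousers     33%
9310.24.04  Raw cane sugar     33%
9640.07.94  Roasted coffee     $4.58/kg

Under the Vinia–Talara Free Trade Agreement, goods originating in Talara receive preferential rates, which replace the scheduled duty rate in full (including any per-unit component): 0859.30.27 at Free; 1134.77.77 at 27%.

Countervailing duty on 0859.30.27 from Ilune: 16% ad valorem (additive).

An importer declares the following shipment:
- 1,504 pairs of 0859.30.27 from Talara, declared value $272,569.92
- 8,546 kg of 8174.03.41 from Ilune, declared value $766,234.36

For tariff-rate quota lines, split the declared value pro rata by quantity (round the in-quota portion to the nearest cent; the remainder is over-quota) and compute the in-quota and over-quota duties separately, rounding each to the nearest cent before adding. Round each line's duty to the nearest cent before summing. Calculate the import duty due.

Line 1 (0859.30.27, Talara, 1,504 pairs, $272,569.92):
Base rate for 0859.30.27 is 6%.
Origin Talara qualifies under the Vinia–Talara agreement and 0859.30.27 is covered: preferential rate Free applies instead.
The additional-duty order on 0859.30.27 targets Ilune, not Talara; it does not apply.
Duty = $272,569.92 × 0% = $0.00.
Line 2 (8174.03.41, Ilune, 8,546 kg, $766,234.36):
Code 8174.03.41 is under a tariff-rate quota (threshold 3,955 kg). In-quota: 3,955 kg at 7.5%; over-quota: 4,591 kg at 17%.
Pro-rata value split: in-quota = $766,234.36 × 3,955/8,546 = $354,605.30; over-quota = $766,234.36 − $354,605.30 = $411,629.06.
In-quota duty = $354,605.30 × 7.5% = $26,595.40. Over-quota duty = $411,629.06 × 17% = $69,976.94.
Line duty = $26,595.40 + $69,976.94 = $96,572.34.
Total = $0.00 + $96,572.34 = $96,572.34.

$96,572.34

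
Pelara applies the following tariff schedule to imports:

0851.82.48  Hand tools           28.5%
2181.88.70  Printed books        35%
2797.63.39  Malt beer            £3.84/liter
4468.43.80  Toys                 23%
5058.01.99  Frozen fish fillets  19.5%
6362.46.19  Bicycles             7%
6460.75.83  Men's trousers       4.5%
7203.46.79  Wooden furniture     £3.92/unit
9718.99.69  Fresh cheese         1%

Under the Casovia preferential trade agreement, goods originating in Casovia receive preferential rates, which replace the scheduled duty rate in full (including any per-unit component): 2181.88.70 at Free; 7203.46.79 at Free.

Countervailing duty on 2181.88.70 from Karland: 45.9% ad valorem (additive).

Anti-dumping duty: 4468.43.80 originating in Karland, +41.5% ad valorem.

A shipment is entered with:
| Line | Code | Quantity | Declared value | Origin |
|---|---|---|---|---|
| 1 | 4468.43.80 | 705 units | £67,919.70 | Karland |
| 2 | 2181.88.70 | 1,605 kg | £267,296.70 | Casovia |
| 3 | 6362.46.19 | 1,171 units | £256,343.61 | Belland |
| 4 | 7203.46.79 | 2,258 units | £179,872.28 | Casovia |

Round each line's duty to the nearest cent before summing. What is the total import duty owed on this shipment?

£61,752.26

Line 1 (4468.43.80, Karland, 705 units, £67,919.70):
Base rate for 4468.43.80 is 23%.
Additional duty on 4468.43.80 from Karland: +41.5%. Applied ad valorem rate: 23% + 41.5% = 64.5%.
Duty = £67,919.70 × 64.5% = £43,808.21.
Line 2 (2181.88.70, Casovia, 1,605 kg, £267,296.70):
Base rate for 2181.88.70 is 35%.
Origin Casovia qualifies under the Pelara–Casovia agreement and 2181.88.70 is covered: preferential rate Free applies instead.
The additional-duty order on 2181.88.70 targets Karland, not Casovia; it does not apply.
Duty = £267,296.70 × 0% = £0.00.
Line 3 (6362.46.19, Belland, 1,171 units, £256,343.61):
Base rate for 6362.46.19 is 7%.
Duty = £256,343.61 × 7% = £17,944.05.
Line 4 (7203.46.79, Casovia, 2,258 units, £179,872.28):
Base rate for 7203.46.79 is £3.92/unit.
Origin Casovia qualifies under the Pelara–Casovia agreement and 7203.46.79 is covered: preferential rate Free applies instead.
Duty = £179,872.28 × 0% = £0.00.
Total = £43,808.21 + £0.00 + £17,944.05 + £0.00 = £61,752.26.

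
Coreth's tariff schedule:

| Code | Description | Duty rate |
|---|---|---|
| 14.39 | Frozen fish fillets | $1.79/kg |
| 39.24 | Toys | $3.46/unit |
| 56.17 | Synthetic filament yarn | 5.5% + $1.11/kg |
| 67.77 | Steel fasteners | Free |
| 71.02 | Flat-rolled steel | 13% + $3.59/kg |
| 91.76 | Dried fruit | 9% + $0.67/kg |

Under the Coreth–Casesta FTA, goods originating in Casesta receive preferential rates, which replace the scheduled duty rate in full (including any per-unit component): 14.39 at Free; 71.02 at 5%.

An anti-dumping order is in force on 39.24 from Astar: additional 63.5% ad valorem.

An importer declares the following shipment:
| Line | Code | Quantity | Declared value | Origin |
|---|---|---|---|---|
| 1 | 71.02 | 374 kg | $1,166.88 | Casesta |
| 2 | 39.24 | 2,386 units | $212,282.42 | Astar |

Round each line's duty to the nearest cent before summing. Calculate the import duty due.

$143,113.24

Line 1 (71.02, Casesta, 374 kg, $1,166.88):
Base rate for 71.02 is 13% + $3.59/kg.
Origin Casesta qualifies under the Coreth–Casesta agreement and 71.02 is covered: preferential rate 5% applies instead.
Duty = $1,166.88 × 5% = $58.34.
Line 2 (39.24, Astar, 2,386 units, $212,282.42):
Base rate for 39.24 is $3.46/unit.
Additional duty on 39.24 from Astar: +63.5% ad valorem. Applied ad valorem rate = 63.5%.
Duty = $212,282.42 × 63.5% + 2,386 × $3.46 = $143,054.90.
Total = $58.34 + $143,054.90 = $143,113.24.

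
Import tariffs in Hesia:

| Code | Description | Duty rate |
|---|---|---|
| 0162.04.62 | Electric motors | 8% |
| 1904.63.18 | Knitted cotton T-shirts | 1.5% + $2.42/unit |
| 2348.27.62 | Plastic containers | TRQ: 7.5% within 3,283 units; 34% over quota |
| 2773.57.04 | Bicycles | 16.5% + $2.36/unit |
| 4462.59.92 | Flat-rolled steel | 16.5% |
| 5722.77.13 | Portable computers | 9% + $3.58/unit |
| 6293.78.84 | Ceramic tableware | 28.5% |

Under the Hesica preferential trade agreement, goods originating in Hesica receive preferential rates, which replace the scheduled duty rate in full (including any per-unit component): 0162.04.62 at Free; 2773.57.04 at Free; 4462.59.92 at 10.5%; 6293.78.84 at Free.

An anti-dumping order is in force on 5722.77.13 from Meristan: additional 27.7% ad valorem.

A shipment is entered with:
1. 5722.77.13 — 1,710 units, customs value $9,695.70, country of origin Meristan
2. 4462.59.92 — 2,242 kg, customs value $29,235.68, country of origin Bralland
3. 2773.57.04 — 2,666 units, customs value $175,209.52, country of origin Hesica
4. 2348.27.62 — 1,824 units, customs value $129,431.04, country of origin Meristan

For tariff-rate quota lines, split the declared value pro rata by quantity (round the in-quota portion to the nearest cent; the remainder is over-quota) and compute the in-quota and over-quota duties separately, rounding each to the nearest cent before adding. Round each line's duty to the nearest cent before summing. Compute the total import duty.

Line 1 (5722.77.13, Meristan, 1,710 units, $9,695.70):
Base rate for 5722.77.13 is 9% + $3.58/unit.
Additional duty on 5722.77.13 from Meristan: +27.7%. Applied ad valorem rate: 9% + 27.7% = 36.7%.
Duty = $9,695.70 × 36.7% + 1,710 × $3.58 = $9,680.12.
Line 2 (4462.59.92, Bralland, 2,242 kg, $29,235.68):
Base rate for 4462.59.92 is 16.5%.
4462.59.92 has an FTA preferential rate, but origin Bralland is not Hesica; base rate stands.
Duty = $29,235.68 × 16.5% = $4,823.89.
Line 3 (2773.57.04, Hesica, 2,666 units, $175,209.52):
Base rate for 2773.57.04 is 16.5% + $2.36/unit.
Origin Hesica qualifies under the Hesia–Hesica agreement and 2773.57.04 is covered: preferential rate Free applies instead.
Duty = $175,209.52 × 0% = $0.00.
Line 4 (2348.27.62, Meristan, 1,824 units, $129,431.04):
Code 2348.27.62 is under a tariff-rate quota (threshold 3,283 units). Quantity 1,824 units is within the quota, so the in-quota rate 7.5% applies to the full value.
Duty = $129,431.04 × 7.5% = $9,707.33.
Total = $9,680.12 + $4,823.89 + $0.00 + $9,707.33 = $24,211.34.

$24,211.34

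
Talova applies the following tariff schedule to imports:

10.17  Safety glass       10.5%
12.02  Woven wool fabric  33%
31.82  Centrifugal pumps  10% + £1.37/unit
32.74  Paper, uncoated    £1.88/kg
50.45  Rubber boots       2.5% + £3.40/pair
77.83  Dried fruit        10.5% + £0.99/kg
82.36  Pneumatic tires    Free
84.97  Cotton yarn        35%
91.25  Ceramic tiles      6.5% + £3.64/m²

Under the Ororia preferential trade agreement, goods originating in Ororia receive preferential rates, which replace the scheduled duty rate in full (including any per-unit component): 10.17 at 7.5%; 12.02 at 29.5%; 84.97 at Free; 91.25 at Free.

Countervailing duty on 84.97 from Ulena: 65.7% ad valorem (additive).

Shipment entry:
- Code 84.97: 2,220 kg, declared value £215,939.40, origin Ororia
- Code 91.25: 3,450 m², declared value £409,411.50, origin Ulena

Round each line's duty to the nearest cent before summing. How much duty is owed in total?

£39,169.75

Line 1 (84.97, Ororia, 2,220 kg, £215,939.40):
Base rate for 84.97 is 35%.
Origin Ororia qualifies under the Talova–Ororia agreement and 84.97 is covered: preferential rate Free applies instead.
The additional-duty order on 84.97 targets Ulena, not Ororia; it does not apply.
Duty = £215,939.40 × 0% = £0.00.
Line 2 (91.25, Ulena, 3,450 m², £409,411.50):
Base rate for 91.25 is 6.5% + £3.64/m².
91.25 has an FTA preferential rate, but origin Ulena is not Ororia; base rate stands.
Duty = £409,411.50 × 6.5% + 3,450 × £3.64 = £39,169.75.
Total = £0.00 + £39,169.75 = £39,169.75.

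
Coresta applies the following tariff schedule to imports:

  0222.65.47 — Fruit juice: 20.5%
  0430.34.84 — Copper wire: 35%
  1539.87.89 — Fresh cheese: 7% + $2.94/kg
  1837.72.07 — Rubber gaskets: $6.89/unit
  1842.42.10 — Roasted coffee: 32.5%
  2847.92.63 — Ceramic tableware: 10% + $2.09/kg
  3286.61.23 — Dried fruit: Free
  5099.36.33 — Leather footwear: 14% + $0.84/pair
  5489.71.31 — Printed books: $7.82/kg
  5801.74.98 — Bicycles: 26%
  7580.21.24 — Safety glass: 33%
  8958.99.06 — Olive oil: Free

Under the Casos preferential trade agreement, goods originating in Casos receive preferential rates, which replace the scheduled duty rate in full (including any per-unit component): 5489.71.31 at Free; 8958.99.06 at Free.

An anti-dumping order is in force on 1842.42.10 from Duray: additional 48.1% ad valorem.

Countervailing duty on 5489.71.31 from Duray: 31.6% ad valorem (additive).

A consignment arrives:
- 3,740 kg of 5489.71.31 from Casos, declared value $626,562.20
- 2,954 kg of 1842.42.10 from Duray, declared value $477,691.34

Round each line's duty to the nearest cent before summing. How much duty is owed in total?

$385,019.22

Line 1 (5489.71.31, Casos, 3,740 kg, $626,562.20):
Base rate for 5489.71.31 is $7.82/kg.
Origin Casos qualifies under the Coresta–Casos agreement and 5489.71.31 is covered: preferential rate Free applies instead.
The additional-duty order on 5489.71.31 targets Duray, not Casos; it does not apply.
Duty = $626,562.20 × 0% = $0.00.
Line 2 (1842.42.10, Duray, 2,954 kg, $477,691.34):
Base rate for 1842.42.10 is 32.5%.
Additional duty on 1842.42.10 from Duray: +48.1%. Applied ad valorem rate: 32.5% + 48.1% = 80.6%.
Duty = $477,691.34 × 80.6% = $385,019.22.
Total = $0.00 + $385,019.22 = $385,019.22.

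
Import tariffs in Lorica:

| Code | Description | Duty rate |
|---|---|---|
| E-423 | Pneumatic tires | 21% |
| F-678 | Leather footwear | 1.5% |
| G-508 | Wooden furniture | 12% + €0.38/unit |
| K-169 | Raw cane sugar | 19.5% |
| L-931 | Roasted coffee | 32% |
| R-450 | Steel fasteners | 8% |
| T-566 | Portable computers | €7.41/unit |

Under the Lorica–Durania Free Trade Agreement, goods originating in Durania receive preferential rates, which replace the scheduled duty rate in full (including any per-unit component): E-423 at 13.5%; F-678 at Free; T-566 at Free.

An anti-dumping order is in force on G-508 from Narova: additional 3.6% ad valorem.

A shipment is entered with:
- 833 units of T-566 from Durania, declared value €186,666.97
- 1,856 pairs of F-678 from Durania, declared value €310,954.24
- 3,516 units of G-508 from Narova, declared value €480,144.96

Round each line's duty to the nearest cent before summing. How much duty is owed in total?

€76,238.69

Line 1 (T-566, Durania, 833 units, €186,666.97):
Base rate for T-566 is €7.41/unit.
Origin Durania qualifies under the Lorica–Durania agreement and T-566 is covered: preferential rate Free applies instead.
Duty = €186,666.97 × 0% = €0.00.
Line 2 (F-678, Durania, 1,856 pairs, €310,954.24):
Base rate for F-678 is 1.5%.
Origin Durania qualifies under the Lorica–Durania agreement and F-678 is covered: preferential rate Free applies instead.
Duty = €310,954.24 × 0% = €0.00.
Line 3 (G-508, Narova, 3,516 units, €480,144.96):
Base rate for G-508 is 12% + €0.38/unit.
Additional duty on G-508 from Narova: +3.6%. Applied ad valorem rate: 12% + 3.6% = 15.6%.
Duty = €480,144.96 × 15.6% + 3,516 × €0.38 = €76,238.69.
Total = €0.00 + €0.00 + €76,238.69 = €76,238.69.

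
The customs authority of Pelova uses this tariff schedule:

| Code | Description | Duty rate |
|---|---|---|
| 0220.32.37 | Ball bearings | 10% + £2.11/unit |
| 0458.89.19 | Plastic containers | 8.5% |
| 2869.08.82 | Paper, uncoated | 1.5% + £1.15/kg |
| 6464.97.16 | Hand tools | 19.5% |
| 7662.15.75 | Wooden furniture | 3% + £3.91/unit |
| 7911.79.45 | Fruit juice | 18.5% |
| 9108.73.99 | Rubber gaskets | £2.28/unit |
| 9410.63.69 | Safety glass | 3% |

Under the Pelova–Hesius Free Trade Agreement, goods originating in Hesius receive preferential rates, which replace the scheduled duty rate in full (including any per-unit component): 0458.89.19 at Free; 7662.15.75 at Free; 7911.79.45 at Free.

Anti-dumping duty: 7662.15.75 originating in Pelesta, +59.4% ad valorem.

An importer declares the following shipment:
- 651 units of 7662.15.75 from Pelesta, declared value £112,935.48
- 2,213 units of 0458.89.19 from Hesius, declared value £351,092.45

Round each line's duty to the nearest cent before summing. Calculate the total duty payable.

Line 1 (7662.15.75, Pelesta, 651 units, £112,935.48):
Base rate for 7662.15.75 is 3% + £3.91/unit.
7662.15.75 has an FTA preferential rate, but origin Pelesta is not Hesius; base rate stands.
Additional duty on 7662.15.75 from Pelesta: +59.4%. Applied ad valorem rate: 3% + 59.4% = 62.4%.
Duty = £112,935.48 × 62.4% + 651 × £3.91 = £73,017.15.
Line 2 (0458.89.19, Hesius, 2,213 units, £351,092.45):
Base rate for 0458.89.19 is 8.5%.
Origin Hesius qualifies under the Pelova–Hesius agreement and 0458.89.19 is covered: preferential rate Free applies instead.
Duty = £351,092.45 × 0% = £0.00.
Total = £73,017.15 + £0.00 = £73,017.15.

£73,017.15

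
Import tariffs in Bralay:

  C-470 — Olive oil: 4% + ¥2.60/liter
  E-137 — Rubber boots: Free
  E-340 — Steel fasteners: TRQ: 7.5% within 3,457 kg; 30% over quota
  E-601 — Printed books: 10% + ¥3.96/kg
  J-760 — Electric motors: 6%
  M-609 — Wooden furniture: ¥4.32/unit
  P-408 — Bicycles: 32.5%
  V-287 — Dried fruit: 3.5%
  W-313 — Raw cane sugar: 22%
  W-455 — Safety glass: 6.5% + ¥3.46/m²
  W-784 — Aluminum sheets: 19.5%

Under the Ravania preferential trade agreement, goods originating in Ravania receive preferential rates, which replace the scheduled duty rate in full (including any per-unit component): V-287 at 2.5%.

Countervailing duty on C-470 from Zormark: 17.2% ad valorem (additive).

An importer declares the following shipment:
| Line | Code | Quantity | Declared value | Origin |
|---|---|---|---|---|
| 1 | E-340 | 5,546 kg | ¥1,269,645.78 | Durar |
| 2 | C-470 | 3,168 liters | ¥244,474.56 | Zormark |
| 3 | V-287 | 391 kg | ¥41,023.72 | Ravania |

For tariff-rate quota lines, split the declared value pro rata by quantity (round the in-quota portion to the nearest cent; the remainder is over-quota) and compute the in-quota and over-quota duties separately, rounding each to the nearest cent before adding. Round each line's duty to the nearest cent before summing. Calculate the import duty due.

¥263,917.26

Line 1 (E-340, Durar, 5,546 kg, ¥1,269,645.78):
Code E-340 is under a tariff-rate quota (threshold 3,457 kg). In-quota: 3,457 kg at 7.5%; over-quota: 2,089 kg at 30%.
Pro-rata value split: in-quota = ¥1,269,645.78 × 3,457/5,546 = ¥791,411.01; over-quota = ¥1,269,645.78 − ¥791,411.01 = ¥478,234.77.
In-quota duty = ¥791,411.01 × 7.5% = ¥59,355.83. Over-quota duty = ¥478,234.77 × 30% = ¥143,470.43.
Line duty = ¥59,355.83 + ¥143,470.43 = ¥202,826.26.
Line 2 (C-470, Zormark, 3,168 liters, ¥244,474.56):
Base rate for C-470 is 4% + ¥2.60/liter.
Additional duty on C-470 from Zormark: +17.2%. Applied ad valorem rate: 4% + 17.2% = 21.2%.
Duty = ¥244,474.56 × 21.2% + 3,168 × ¥2.60 = ¥60,065.41.
Line 3 (V-287, Ravania, 391 kg, ¥41,023.72):
Base rate for V-287 is 3.5%.
Origin Ravania qualifies under the Bralay–Ravania agreement and V-287 is covered: preferential rate 2.5% applies instead.
Duty = ¥41,023.72 × 2.5% = ¥1,025.59.
Total = ¥202,826.26 + ¥60,065.41 + ¥1,025.59 = ¥263,917.26.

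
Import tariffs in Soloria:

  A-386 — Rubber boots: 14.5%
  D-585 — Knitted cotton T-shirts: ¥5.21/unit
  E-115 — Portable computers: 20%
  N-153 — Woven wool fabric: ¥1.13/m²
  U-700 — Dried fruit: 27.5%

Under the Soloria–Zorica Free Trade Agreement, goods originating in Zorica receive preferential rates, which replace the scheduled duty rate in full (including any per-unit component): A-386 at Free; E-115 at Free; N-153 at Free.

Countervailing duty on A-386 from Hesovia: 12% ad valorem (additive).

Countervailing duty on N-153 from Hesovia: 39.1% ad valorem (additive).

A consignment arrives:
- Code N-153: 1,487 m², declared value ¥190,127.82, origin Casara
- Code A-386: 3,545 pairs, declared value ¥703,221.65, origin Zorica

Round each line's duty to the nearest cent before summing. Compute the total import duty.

¥1,680.31

Line 1 (N-153, Casara, 1,487 m², ¥190,127.82):
Base rate for N-153 is ¥1.13/m².
N-153 has an FTA preferential rate, but origin Casara is not Zorica; base rate stands.
The additional-duty order on N-153 targets Hesovia, not Casara; it does not apply.
Duty = 1,487 × ¥1.13 = ¥1,680.31.
Line 2 (A-386, Zorica, 3,545 pairs, ¥703,221.65):
Base rate for A-386 is 14.5%.
Origin Zorica qualifies under the Soloria–Zorica agreement and A-386 is covered: preferential rate Free applies instead.
The additional-duty order on A-386 targets Hesovia, not Zorica; it does not apply.
Duty = ¥703,221.65 × 0% = ¥0.00.
Total = ¥1,680.31 + ¥0.00 = ¥1,680.31.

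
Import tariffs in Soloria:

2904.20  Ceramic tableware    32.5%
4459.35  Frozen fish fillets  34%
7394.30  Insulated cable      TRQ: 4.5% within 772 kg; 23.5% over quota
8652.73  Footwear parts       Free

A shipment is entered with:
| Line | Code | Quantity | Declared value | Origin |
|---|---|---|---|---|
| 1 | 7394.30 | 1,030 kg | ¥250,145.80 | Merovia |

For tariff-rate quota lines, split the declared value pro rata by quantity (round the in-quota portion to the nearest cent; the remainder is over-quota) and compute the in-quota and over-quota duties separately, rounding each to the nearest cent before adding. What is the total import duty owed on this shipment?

¥23,161.56

Line 1 (7394.30, Merovia, 1,030 kg, ¥250,145.80):
Code 7394.30 is under a tariff-rate quota (threshold 772 kg). In-quota: 772 kg at 4.5%; over-quota: 258 kg at 23.5%.
Pro-rata value split: in-quota = ¥250,145.80 × 772/1,030 = ¥187,487.92; over-quota = ¥250,145.80 − ¥187,487.92 = ¥62,657.88.
In-quota duty = ¥187,487.92 × 4.5% = ¥8,436.96. Over-quota duty = ¥62,657.88 × 23.5% = ¥14,724.60.
Line duty = ¥8,436.96 + ¥14,724.60 = ¥23,161.56.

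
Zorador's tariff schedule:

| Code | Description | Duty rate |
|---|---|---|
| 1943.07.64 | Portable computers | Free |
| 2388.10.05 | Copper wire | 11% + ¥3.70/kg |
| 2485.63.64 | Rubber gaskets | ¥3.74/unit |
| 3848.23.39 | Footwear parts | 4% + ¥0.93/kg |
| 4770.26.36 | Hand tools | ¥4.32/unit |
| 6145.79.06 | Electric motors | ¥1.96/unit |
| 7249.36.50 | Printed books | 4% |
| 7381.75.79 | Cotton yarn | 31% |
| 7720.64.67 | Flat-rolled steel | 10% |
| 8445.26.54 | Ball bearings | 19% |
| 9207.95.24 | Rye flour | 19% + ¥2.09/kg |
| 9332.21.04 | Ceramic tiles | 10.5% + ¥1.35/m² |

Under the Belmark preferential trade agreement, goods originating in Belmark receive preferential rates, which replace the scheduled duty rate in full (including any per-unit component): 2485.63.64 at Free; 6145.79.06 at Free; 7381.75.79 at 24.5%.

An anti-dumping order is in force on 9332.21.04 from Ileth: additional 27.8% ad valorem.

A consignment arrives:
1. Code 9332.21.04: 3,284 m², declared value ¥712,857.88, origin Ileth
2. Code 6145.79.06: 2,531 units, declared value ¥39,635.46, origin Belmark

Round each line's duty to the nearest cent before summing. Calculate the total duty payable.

¥277,457.97

Line 1 (9332.21.04, Ileth, 3,284 m², ¥712,857.88):
Base rate for 9332.21.04 is 10.5% + ¥1.35/m².
Additional duty on 9332.21.04 from Ileth: +27.8%. Applied ad valorem rate: 10.5% + 27.8% = 38.3%.
Duty = ¥712,857.88 × 38.3% + 3,284 × ¥1.35 = ¥277,457.97.
Line 2 (6145.79.06, Belmark, 2,531 units, ¥39,635.46):
Base rate for 6145.79.06 is ¥1.96/unit.
Origin Belmark qualifies under the Zorador–Belmark agreement and 6145.79.06 is covered: preferential rate Free applies instead.
Duty = ¥39,635.46 × 0% = ¥0.00.
Total = ¥277,457.97 + ¥0.00 = ¥277,457.97.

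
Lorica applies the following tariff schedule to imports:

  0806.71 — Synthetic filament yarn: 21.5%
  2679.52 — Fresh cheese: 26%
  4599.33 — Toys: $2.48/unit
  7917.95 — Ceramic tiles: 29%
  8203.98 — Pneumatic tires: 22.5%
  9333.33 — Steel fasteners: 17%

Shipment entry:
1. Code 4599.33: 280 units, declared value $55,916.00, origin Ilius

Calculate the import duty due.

$694.40

Line 1 (4599.33, Ilius, 280 units, $55,916.00):
Base rate for 4599.33 is $2.48/unit.
Duty = 280 × $2.48 = $694.40.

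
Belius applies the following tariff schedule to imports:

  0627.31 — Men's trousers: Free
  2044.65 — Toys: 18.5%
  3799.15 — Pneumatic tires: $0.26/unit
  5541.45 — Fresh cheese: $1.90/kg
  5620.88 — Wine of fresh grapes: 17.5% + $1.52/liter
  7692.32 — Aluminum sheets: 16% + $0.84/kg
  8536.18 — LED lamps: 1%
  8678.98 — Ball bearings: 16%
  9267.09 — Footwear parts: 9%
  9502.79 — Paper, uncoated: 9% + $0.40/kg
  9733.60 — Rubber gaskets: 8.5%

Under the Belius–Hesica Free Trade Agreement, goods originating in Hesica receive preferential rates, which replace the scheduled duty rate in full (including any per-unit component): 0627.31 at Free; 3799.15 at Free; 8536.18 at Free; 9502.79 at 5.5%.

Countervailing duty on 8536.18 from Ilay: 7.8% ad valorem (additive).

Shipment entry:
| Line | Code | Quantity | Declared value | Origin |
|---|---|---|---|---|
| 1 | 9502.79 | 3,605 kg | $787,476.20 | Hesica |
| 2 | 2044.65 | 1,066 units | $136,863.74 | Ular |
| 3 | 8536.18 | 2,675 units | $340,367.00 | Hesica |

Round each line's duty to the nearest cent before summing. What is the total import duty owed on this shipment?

Line 1 (9502.79, Hesica, 3,605 kg, $787,476.20):
Base rate for 9502.79 is 9% + $0.40/kg.
Origin Hesica qualifies under the Belius–Hesica agreement and 9502.79 is covered: preferential rate 5.5% applies instead.
Duty = $787,476.20 × 5.5% = $43,311.19.
Line 2 (2044.65, Ular, 1,066 units, $136,863.74):
Base rate for 2044.65 is 18.5%.
Duty = $136,863.74 × 18.5% = $25,319.79.
Line 3 (8536.18, Hesica, 2,675 units, $340,367.00):
Base rate for 8536.18 is 1%.
Origin Hesica qualifies under the Belius–Hesica agreement and 8536.18 is covered: preferential rate Free applies instead.
The additional-duty order on 8536.18 targets Ilay, not Hesica; it does not apply.
Duty = $340,367.00 × 0% = $0.00.
Total = $43,311.19 + $25,319.79 + $0.00 = $68,630.98.

$68,630.98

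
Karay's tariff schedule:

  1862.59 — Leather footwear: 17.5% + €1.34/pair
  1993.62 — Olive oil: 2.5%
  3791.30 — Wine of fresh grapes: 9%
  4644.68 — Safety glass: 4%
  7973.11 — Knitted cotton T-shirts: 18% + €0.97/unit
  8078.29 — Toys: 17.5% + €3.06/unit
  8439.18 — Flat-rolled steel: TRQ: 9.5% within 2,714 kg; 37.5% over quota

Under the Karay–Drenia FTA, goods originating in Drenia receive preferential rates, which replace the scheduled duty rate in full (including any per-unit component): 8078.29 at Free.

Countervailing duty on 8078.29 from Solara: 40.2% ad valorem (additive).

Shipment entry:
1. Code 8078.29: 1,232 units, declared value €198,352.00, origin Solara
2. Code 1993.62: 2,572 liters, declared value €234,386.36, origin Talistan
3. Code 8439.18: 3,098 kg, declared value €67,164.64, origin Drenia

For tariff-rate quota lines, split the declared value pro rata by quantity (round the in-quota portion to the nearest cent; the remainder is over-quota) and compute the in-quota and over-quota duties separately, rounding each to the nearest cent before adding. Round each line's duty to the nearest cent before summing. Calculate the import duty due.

Line 1 (8078.29, Solara, 1,232 units, €198,352.00):
Base rate for 8078.29 is 17.5% + €3.06/unit.
8078.29 has an FTA preferential rate, but origin Solara is not Drenia; base rate stands.
Additional duty on 8078.29 from Solara: +40.2%. Applied ad valorem rate: 17.5% + 40.2% = 57.7%.
Duty = €198,352.00 × 57.7% + 1,232 × €3.06 = €118,219.02.
Line 2 (1993.62, Talistan, 2,572 liters, €234,386.36):
Base rate for 1993.62 is 2.5%.
Duty = €234,386.36 × 2.5% = €5,859.66.
Line 3 (8439.18, Drenia, 3,098 kg, €67,164.64):
Code 8439.18 is under a tariff-rate quota (threshold 2,714 kg). In-quota: 2,714 kg at 9.5%; over-quota: 384 kg at 37.5%.
Pro-rata value split: in-quota = €67,164.64 × 2,714/3,098 = €58,839.52; over-quota = €67,164.64 − €58,839.52 = €8,325.12.
In-quota duty = €58,839.52 × 9.5% = €5,589.75. Over-quota duty = €8,325.12 × 37.5% = €3,121.92.
Line duty = €5,589.75 + €3,121.92 = €8,711.67.
Total = €118,219.02 + €5,859.66 + €8,711.67 = €132,790.35.

€132,790.35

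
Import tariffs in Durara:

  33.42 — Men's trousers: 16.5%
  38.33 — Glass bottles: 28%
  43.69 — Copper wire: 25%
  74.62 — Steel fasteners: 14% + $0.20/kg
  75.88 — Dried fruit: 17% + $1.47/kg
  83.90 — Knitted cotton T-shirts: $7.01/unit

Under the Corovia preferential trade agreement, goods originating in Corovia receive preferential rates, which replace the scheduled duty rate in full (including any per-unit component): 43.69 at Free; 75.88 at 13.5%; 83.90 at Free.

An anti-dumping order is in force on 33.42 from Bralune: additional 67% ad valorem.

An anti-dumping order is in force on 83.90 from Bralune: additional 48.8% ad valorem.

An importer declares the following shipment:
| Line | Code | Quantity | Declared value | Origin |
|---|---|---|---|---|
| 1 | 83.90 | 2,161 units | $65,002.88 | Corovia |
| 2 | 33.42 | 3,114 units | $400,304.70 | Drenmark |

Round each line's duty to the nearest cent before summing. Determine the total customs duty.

Line 1 (83.90, Corovia, 2,161 units, $65,002.88):
Base rate for 83.90 is $7.01/unit.
Origin Corovia qualifies under the Durara–Corovia agreement and 83.90 is covered: preferential rate Free applies instead.
The additional-duty order on 83.90 targets Bralune, not Corovia; it does not apply.
Duty = $65,002.88 × 0% = $0.00.
Line 2 (33.42, Drenmark, 3,114 units, $400,304.70):
Base rate for 33.42 is 16.5%.
The additional-duty order on 33.42 targets Bralune, not Drenmark; it does not apply.
Duty = $400,304.70 × 16.5% = $66,050.28.
Total = $0.00 + $66,050.28 = $66,050.28.

$66,050.28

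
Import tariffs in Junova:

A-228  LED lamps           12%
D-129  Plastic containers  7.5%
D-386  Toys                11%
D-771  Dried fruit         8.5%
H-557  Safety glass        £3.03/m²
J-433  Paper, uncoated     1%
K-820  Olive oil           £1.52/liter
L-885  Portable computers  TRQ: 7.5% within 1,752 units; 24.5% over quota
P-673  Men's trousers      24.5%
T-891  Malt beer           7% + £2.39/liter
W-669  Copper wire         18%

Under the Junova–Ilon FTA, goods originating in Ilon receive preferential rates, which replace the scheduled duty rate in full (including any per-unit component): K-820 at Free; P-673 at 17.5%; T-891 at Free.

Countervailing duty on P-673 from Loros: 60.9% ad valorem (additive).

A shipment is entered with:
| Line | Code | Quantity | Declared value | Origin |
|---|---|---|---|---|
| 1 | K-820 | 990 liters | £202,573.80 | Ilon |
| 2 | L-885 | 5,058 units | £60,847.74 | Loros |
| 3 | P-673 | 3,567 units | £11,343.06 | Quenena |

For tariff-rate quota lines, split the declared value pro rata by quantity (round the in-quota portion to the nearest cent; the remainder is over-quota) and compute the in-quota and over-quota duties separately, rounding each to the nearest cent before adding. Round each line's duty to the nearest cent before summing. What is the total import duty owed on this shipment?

£14,103.73

Line 1 (K-820, Ilon, 990 liters, £202,573.80):
Base rate for K-820 is £1.52/liter.
Origin Ilon qualifies under the Junova–Ilon agreement and K-820 is covered: preferential rate Free applies instead.
Duty = £202,573.80 × 0% = £0.00.
Line 2 (L-885, Loros, 5,058 units, £60,847.74):
Code L-885 is under a tariff-rate quota (threshold 1,752 units). In-quota: 1,752 units at 7.5%; over-quota: 3,306 units at 24.5%.
Pro-rata value split: in-quota = £60,847.74 × 1,752/5,058 = £21,076.56; over-quota = £60,847.74 − £21,076.56 = £39,771.18.
In-quota duty = £21,076.56 × 7.5% = £1,580.74. Over-quota duty = £39,771.18 × 24.5% = £9,743.94.
Line duty = £1,580.74 + £9,743.94 = £11,324.68.
Line 3 (P-673, Quenena, 3,567 units, £11,343.06):
Base rate for P-673 is 24.5%.
P-673 has an FTA preferential rate, but origin Quenena is not Ilon; base rate stands.
The additional-duty order on P-673 targets Loros, not Quenena; it does not apply.
Duty = £11,343.06 × 24.5% = £2,779.05.
Total = £0.00 + £11,324.68 + £2,779.05 = £14,103.73.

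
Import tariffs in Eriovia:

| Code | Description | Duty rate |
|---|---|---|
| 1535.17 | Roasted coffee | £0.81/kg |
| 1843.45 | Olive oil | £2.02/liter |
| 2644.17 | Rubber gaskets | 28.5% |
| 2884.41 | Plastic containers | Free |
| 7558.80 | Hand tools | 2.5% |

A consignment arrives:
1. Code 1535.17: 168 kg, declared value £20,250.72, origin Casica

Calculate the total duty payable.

Line 1 (1535.17, Casica, 168 kg, £20,250.72):
Base rate for 1535.17 is £0.81/kg.
Duty = 168 × £0.81 = £136.08.

£136.08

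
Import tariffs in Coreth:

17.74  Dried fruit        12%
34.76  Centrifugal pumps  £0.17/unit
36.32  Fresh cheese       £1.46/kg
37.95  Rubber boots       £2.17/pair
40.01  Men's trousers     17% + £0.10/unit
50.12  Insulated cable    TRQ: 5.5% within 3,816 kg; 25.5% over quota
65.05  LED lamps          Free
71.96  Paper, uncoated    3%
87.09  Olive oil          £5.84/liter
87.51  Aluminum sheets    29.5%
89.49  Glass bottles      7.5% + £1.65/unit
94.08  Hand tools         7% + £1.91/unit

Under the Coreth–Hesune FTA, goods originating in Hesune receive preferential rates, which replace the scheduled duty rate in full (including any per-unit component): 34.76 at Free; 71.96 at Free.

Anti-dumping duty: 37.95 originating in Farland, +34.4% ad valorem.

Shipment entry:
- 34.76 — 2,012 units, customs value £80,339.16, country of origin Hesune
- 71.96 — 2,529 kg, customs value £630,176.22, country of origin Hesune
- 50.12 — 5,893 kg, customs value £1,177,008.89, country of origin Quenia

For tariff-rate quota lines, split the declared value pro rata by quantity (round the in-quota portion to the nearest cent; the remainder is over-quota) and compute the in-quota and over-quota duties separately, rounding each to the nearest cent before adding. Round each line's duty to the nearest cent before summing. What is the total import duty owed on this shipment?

£147,703.33

Line 1 (34.76, Hesune, 2,012 units, £80,339.16):
Base rate for 34.76 is £0.17/unit.
Origin Hesune qualifies under the Coreth–Hesune agreement and 34.76 is covered: preferential rate Free applies instead.
Duty = £80,339.16 × 0% = £0.00.
Line 2 (71.96, Hesune, 2,529 kg, £630,176.22):
Base rate for 71.96 is 3%.
Origin Hesune qualifies under the Coreth–Hesune agreement and 71.96 is covered: preferential rate Free applies instead.
Duty = £630,176.22 × 0% = £0.00.
Line 3 (50.12, Quenia, 5,893 kg, £1,177,008.89):
Code 50.12 is under a tariff-rate quota (threshold 3,816 kg). In-quota: 3,816 kg at 5.5%; over-quota: 2,077 kg at 25.5%.
Pro-rata value split: in-quota = £1,177,008.89 × 3,816/5,893 = £762,169.68; over-quota = £1,177,008.89 − £762,169.68 = £414,839.21.
In-quota duty = £762,169.68 × 5.5% = £41,919.33. Over-quota duty = £414,839.21 × 25.5% = £105,784.00.
Line duty = £41,919.33 + £105,784.00 = £147,703.33.
Total = £0.00 + £0.00 + £147,703.33 = £147,703.33.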